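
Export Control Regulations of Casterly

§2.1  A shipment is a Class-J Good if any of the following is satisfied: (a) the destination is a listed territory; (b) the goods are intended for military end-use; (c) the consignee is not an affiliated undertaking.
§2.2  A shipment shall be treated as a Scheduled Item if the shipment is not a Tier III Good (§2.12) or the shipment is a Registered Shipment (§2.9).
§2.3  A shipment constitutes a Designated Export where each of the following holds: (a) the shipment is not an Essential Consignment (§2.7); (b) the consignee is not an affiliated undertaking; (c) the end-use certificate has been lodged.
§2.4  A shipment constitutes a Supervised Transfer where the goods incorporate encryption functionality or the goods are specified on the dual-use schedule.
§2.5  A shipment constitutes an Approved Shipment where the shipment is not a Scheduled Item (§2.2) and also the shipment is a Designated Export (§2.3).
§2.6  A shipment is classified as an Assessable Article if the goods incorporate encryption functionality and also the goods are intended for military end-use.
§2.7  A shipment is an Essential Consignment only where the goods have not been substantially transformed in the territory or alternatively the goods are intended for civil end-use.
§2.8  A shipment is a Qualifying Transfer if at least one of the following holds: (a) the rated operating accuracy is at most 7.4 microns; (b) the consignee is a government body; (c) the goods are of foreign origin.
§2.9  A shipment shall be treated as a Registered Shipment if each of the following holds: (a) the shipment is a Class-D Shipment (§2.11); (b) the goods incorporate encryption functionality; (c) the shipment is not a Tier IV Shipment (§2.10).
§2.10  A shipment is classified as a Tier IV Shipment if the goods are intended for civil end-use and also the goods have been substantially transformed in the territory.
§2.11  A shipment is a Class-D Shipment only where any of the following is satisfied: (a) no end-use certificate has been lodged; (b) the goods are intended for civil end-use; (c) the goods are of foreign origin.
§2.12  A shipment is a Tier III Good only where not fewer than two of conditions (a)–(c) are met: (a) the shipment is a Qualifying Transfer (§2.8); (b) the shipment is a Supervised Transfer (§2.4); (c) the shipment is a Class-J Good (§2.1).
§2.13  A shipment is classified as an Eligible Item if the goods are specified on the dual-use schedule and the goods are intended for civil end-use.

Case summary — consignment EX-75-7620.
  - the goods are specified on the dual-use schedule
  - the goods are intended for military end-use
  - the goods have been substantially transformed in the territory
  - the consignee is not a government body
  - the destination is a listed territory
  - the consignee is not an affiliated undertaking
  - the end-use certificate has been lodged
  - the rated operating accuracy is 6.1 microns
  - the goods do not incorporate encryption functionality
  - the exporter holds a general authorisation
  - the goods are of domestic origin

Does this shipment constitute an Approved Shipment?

§2.8 — Qualifying Transfer: [rated operating accuracy: 6.1 microns ≤ 7.4 microns? yes] OR [the consignee is a government body? no] OR [the goods are of foreign origin? no] → satisfied.
§2.4 — Supervised Transfer: [the goods incorporate encryption functionality? no] OR [the goods are specified on the dual-use schedule? yes] → satisfied.
§2.1 — Class-J Good: [the destination is a listed territory? yes] OR [the goods are intended for military end-use? yes] OR [the consignee is not an affiliated undertaking? yes] → satisfied.
§2.12 — Tier III Good: Qualifying Transfer (§2.8)? yes; Supervised Transfer (§2.4)? yes; Class-J Good (§2.1)? yes — 3 of 3 hold (need ≥2) → satisfied.
§2.11 — Class-D Shipment: [no end-use certificate has been lodged? no] OR [the goods are intended for civil end-use? no] OR [the goods are of foreign origin? no] → not satisfied.
§2.10 — Tier IV Shipment: [the goods are intended for civil end-use? no] AND [the goods have been substantially transformed in the territory? yes] → not satisfied.
§2.9 — Registered Shipment: [Class-D Shipment (§2.11)? no] AND [the goods incorporate encryption functionality? no] AND [not a Tier IV Shipment (§2.10)? yes] → not satisfied.
§2.2 — Scheduled Item: [not a Tier III Good (§2.12)? no] OR [Registered Shipment (§2.9)? no] → not satisfied.
§2.7 — Essential Consignment: [the goods have not been substantially transformed in the territory? no] OR [the goods are intended for civil end-use? no] → not satisfied.
§2.3 — Designated Export: [not an Essential Consignment (§2.7)? yes] AND [the consignee is not an affiliated undertaking? yes] AND [the end-use certificate has been lodged? yes] → satisfied.
§2.5 — Approved Shipment: [not a Scheduled Item (§2.2)? yes] AND [Designated Export (§2.3)? yes] → satisfied.

Yes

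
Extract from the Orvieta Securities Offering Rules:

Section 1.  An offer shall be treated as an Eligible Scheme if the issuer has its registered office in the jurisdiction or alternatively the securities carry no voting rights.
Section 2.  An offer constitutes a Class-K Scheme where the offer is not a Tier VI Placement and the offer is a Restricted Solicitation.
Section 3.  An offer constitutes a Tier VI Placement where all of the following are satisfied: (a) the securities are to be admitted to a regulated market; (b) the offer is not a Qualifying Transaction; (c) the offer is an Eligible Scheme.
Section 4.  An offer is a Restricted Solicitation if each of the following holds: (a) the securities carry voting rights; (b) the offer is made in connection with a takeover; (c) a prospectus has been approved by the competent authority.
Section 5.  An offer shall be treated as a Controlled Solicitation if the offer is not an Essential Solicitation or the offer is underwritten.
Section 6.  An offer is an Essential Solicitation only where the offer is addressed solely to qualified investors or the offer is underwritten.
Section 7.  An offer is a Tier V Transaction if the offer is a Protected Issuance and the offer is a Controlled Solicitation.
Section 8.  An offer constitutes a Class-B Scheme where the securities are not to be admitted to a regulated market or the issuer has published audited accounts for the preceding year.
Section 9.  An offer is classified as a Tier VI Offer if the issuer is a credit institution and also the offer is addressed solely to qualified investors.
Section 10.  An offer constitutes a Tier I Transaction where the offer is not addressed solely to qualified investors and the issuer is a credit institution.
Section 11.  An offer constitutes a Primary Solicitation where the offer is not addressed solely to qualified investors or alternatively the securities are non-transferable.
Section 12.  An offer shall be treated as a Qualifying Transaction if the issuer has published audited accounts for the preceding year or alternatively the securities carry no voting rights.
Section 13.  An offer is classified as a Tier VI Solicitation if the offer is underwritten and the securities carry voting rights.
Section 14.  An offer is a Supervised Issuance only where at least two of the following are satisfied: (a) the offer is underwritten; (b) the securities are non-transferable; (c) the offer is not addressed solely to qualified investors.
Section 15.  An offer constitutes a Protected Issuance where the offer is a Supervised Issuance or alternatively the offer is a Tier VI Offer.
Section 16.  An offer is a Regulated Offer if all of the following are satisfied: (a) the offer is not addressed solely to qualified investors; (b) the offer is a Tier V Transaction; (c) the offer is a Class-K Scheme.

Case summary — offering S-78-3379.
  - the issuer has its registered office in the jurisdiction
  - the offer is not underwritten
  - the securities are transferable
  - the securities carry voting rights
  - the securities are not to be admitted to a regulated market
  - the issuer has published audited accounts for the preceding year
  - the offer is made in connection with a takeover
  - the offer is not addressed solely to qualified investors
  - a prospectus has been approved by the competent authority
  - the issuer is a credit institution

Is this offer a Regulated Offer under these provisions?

No

section 14 — Supervised Issuance: the offer is underwritten? no; the securities are non-transferable? no; the offer is not addressed solely to qualified investors? yes — 1 of 3 hold (need ≥2) → not satisfied.
section 9 — Tier VI Offer: [the issuer is a credit institution? yes] AND [the offer is addressed solely to qualified investors? no] → not satisfied.
section 15 — Protected Issuance: [Supervised Issuance (section 14)? no] OR [Tier VI Offer (section 9)? no] → not satisfied.
section 6 — Essential Solicitation: [the offer is addressed solely to qualified investors? no] OR [the offer is underwritten? no] → not satisfied.
section 5 — Controlled Solicitation: [not an Essential Solicitation (section 6)? yes] OR [the offer is underwritten? no] → satisfied.
section 7 — Tier V Transaction: [Protected Issuance (section 15)? no] AND [Controlled Solicitation (section 5)? yes] → not satisfied.
section 12 — Qualifying Transaction: [the issuer has published audited accounts for the preceding year? yes] OR [the securities carry no voting rights? no] → satisfied.
section 1 — Eligible Scheme: [the issuer has its registered office in the jurisdiction? yes] OR [the securities carry no voting rights? no] → satisfied.
section 3 — Tier VI Placement: [the securities are to be admitted to a regulated market? no] AND [not a Qualifying Transaction (section 12)? no] AND [Eligible Scheme (section 1)? yes] → not satisfied.
section 4 — Restricted Solicitation: [the securities carry voting rights? yes] AND [the offer is made in connection with a takeover? yes] AND [a prospectus has been approved by the competent authority? yes] → satisfied.
section 2 — Class-K Scheme: [not a Tier VI Placement (section 3)? yes] AND [Restricted Solicitation (section 4)? yes] → satisfied.
section 16 — Regulated Offer: [the offer is not addressed solely to qualified investors? yes] AND [Tier V Transaction (section 7)? no] AND [Class-K Scheme (section 2)? yes] → not satisfied.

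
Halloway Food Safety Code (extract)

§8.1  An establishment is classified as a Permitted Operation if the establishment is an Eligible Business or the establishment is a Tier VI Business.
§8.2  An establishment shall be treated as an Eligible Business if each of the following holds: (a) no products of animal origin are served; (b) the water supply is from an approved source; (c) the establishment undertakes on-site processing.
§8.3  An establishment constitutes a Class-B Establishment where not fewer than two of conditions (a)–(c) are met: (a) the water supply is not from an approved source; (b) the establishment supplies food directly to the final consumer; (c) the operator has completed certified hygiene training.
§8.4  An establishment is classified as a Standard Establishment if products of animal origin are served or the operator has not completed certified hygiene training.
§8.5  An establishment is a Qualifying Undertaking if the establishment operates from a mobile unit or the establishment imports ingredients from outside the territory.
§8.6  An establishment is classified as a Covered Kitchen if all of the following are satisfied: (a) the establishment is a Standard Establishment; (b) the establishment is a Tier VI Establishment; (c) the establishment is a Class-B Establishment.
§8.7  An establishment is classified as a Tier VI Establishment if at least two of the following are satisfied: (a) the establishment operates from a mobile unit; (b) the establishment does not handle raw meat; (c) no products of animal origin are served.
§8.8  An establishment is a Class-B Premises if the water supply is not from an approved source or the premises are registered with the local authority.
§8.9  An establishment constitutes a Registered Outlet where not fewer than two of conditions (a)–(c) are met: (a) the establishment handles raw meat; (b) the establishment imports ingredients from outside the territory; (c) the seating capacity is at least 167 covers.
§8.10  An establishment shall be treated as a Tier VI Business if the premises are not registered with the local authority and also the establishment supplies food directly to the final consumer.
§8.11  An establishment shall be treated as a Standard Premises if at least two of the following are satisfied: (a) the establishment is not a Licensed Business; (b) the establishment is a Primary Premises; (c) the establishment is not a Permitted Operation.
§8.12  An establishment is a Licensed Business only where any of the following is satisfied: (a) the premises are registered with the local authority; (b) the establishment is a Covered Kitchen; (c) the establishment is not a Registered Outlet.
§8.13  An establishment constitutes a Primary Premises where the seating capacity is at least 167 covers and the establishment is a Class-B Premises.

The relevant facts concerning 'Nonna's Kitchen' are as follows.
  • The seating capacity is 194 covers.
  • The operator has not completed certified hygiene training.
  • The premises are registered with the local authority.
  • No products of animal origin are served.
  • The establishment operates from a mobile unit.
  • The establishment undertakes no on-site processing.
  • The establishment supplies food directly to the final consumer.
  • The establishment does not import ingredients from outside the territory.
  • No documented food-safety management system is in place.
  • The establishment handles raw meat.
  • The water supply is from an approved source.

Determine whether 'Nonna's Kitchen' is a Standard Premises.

Yes

§8.4 — Standard Establishment: [products of animal origin are served? no] OR [the operator has not completed certified hygiene training? yes] → satisfied.
§8.7 — Tier VI Establishment: the establishment operates from a mobile unit? yes; the establishment does not handle raw meat? no; no products of animal origin are served? yes — 2 of 3 hold (need ≥2) → satisfied.
§8.3 — Class-B Establishment: the water supply is not from an approved source? no; the establishment supplies food directly to the final consumer? yes; the operator has completed certified hygiene training? no — 1 of 3 hold (need ≥2) → not satisfied.
§8.6 — Covered Kitchen: [Standard Establishment (§8.4)? yes] AND [Tier VI Establishment (§8.7)? yes] AND [Class-B Establishment (§8.3)? no] → not satisfied.
§8.9 — Registered Outlet: the establishment handles raw meat? yes; the establishment imports ingredients from outside the territory? no; seating capacity: 194 covers ≥ 167 covers? yes — 2 of 3 hold (need ≥2) → satisfied.
§8.12 — Licensed Business: [the premises are registered with the local authority? yes] OR [Covered Kitchen (§8.6)? no] OR [not a Registered Outlet (§8.9)? no] → satisfied.
§8.8 — Class-B Premises: [the water supply is not from an approved source? no] OR [the premises are registered with the local authority? yes] → satisfied.
§8.13 — Primary Premises: [seating capacity: 194 covers ≥ 167 covers? yes] AND [Class-B Premises (§8.8)? yes] → satisfied.
§8.2 — Eligible Business: [no products of animal origin are served? yes] AND [the water supply is from an approved source? yes] AND [the establishment undertakes on-site processing? no] → not satisfied.
§8.10 — Tier VI Business: [the premises are not registered with the local authority? no] AND [the establishment supplies food directly to the final consumer? yes] → not satisfied.
§8.1 — Permitted Operation: [Eligible Business (§8.2)? no] OR [Tier VI Business (§8.10)? no] → not satisfied.
§8.11 — Standard Premises: not a Licensed Business (§8.12)? no; Primary Premises (§8.13)? yes; not a Permitted Operation (§8.1)? yes — 2 of 3 hold (need ≥2) → satisfied.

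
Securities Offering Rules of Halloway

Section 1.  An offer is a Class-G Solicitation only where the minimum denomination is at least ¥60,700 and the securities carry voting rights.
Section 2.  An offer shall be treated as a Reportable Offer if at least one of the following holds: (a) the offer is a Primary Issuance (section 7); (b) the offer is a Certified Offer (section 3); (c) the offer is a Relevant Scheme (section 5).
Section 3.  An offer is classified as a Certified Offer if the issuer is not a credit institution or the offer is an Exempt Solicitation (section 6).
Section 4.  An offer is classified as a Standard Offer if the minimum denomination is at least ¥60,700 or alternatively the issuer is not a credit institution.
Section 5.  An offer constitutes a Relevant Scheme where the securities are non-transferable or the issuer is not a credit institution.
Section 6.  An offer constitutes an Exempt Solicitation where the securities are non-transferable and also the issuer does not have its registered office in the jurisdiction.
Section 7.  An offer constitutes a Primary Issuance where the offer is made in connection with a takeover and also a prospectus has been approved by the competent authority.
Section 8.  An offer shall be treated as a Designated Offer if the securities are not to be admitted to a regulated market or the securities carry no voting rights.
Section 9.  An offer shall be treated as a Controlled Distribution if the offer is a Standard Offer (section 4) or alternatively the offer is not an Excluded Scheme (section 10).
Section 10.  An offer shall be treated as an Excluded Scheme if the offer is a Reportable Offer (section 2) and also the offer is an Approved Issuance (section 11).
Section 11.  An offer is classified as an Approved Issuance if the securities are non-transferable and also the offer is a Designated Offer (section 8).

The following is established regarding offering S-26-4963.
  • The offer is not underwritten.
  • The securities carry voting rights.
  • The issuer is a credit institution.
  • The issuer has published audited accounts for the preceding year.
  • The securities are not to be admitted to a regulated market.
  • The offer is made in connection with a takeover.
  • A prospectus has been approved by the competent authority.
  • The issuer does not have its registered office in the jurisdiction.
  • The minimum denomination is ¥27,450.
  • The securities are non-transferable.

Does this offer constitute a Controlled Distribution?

Under section 4: minimum denomination: ¥27,450 ≥ ¥60,700? no; or the issuer is not a credit institution? no. So the offer is not a Standard Offer.
Under section 7: the offer is made in connection with a takeover? yes; and a prospectus has been approved by the competent authority? yes. So the offer is a Primary Issuance.
Under section 6: the securities are non-transferable? yes; and the issuer does not have its registered office in the jurisdiction? yes. So the offer is an Exempt Solicitation.
Under section 3: the issuer is not a credit institution? no; or Exempt Solicitation (section 6)? yes. So the offer is a Certified Offer.
Under section 5: the securities are non-transferable? yes; or the issuer is not a credit institution? no. So the offer is a Relevant Scheme.
Under section 2: Primary Issuance (section 7)? yes; or Certified Offer (section 3)? yes; or Relevant Scheme (section 5)? yes. So the offer is a Reportable Offer.
Under section 8: the securities are not to be admitted to a regulated market? yes; or the securities carry no voting rights? no. So the offer is a Designated Offer.
Under section 11: the securities are non-transferable? yes; and Designated Offer (section 8)? yes. So the offer is an Approved Issuance.
Under section 10: Reportable Offer (section 2)? yes; and Approved Issuance (section 11)? yes. So the offer is an Excluded Scheme.
Under section 9: Standard Offer (section 4)? no; or not an Excluded Scheme (section 10)? no. So the offer is not a Controlled Distribution.

No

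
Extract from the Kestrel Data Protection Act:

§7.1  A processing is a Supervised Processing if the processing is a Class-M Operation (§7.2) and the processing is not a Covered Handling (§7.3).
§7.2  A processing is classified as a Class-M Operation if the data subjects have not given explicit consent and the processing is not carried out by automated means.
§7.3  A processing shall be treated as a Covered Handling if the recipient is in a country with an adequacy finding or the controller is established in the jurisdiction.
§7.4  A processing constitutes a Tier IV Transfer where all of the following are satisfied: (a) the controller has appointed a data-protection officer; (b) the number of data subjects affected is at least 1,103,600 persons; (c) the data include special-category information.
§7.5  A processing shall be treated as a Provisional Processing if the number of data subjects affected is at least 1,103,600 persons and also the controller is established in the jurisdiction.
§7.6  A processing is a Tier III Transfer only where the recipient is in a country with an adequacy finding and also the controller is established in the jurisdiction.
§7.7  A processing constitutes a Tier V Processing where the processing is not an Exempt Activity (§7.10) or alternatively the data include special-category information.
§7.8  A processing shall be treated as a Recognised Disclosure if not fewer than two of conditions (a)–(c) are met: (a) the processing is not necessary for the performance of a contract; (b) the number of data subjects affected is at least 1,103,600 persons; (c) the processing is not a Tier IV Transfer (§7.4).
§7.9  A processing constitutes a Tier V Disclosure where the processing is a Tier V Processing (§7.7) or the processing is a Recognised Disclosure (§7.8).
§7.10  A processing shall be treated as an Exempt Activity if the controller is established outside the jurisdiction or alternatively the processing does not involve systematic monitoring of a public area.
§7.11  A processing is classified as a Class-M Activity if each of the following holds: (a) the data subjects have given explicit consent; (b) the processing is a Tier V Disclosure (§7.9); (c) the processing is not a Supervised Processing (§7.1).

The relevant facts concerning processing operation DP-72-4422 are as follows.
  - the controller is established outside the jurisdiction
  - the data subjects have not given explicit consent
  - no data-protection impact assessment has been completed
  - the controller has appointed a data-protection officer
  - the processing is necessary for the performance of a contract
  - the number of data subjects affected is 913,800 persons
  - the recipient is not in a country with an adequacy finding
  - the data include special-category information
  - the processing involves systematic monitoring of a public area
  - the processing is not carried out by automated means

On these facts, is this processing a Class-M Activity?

No

§7.10 — Exempt Activity: [the controller is established outside the jurisdiction? yes] OR [the processing does not involve systematic monitoring of a public area? no] → satisfied.
§7.7 — Tier V Processing: [not an Exempt Activity (§7.10)? no] OR [the data include special-category information? yes] → satisfied.
§7.4 — Tier IV Transfer: [the controller has appointed a data-protection officer? yes] AND [number of data subjects affected: 913,800 persons ≥ 1,103,600 persons? no] AND [the data include special-category information? yes] → not satisfied.
§7.8 — Recognised Disclosure: the processing is not necessary for the performance of a contract? no; number of data subjects affected: 913,800 persons ≥ 1,103,600 persons? no; not a Tier IV Transfer (§7.4)? yes — 1 of 3 hold (need ≥2) → not satisfied.
§7.9 — Tier V Disclosure: [Tier V Processing (§7.7)? yes] OR [Recognised Disclosure (§7.8)? no] → satisfied.
§7.2 — Class-M Operation: [the data subjects have not given explicit consent? yes] AND [the processing is not carried out by automated means? yes] → satisfied.
§7.3 — Covered Handling: [the recipient is in a country with an adequacy finding? no] OR [the controller is established in the jurisdiction? no] → not satisfied.
§7.1 — Supervised Processing: [Class-M Operation (§7.2)? yes] AND [not a Covered Handling (§7.3)? yes] → satisfied.
§7.11 — Class-M Activity: [the data subjects have given explicit consent? no] AND [Tier V Disclosure (§7.9)? yes] AND [not a Supervised Processing (§7.1)? no] → not satisfied.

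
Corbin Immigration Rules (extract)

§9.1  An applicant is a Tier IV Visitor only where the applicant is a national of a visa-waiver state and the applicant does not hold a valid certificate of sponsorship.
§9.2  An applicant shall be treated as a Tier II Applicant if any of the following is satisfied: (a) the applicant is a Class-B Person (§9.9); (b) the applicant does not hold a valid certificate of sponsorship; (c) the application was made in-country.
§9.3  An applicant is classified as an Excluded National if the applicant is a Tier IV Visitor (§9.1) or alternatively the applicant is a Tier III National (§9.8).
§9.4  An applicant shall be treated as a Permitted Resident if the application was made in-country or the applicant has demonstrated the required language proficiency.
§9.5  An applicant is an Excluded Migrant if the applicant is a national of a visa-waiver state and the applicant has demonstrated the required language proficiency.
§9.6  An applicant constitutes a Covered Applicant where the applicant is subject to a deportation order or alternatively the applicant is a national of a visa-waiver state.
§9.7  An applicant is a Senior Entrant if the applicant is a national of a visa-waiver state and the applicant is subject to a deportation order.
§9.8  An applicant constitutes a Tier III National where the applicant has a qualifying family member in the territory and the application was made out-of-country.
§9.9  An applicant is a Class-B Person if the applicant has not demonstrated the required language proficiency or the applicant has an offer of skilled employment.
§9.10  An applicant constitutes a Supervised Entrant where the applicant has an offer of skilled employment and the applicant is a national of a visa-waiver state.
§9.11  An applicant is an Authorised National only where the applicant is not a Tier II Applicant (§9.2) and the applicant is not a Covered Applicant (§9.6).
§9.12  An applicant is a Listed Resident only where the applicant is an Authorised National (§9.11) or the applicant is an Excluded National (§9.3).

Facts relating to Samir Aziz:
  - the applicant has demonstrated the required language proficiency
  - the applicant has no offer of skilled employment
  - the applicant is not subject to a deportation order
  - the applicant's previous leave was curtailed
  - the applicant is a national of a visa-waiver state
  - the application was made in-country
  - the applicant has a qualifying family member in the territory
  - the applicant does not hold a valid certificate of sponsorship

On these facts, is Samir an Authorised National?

§9.9 — Class-B Person: [the applicant has not demonstrated the required language proficiency? no] OR [the applicant has an offer of skilled employment? no] → not satisfied.
§9.2 — Tier II Applicant: [Class-B Person (§9.9)? no] OR [the applicant does not hold a valid certificate of sponsorship? yes] OR [the application was made in-country? yes] → satisfied.
§9.6 — Covered Applicant: [the applicant is subject to a deportation order? no] OR [the applicant is a national of a visa-waiver state? yes] → satisfied.
§9.11 — Authorised National: [not a Tier II Applicant (§9.2)? no] AND [not a Covered Applicant (§9.6)? no] → not satisfied.

No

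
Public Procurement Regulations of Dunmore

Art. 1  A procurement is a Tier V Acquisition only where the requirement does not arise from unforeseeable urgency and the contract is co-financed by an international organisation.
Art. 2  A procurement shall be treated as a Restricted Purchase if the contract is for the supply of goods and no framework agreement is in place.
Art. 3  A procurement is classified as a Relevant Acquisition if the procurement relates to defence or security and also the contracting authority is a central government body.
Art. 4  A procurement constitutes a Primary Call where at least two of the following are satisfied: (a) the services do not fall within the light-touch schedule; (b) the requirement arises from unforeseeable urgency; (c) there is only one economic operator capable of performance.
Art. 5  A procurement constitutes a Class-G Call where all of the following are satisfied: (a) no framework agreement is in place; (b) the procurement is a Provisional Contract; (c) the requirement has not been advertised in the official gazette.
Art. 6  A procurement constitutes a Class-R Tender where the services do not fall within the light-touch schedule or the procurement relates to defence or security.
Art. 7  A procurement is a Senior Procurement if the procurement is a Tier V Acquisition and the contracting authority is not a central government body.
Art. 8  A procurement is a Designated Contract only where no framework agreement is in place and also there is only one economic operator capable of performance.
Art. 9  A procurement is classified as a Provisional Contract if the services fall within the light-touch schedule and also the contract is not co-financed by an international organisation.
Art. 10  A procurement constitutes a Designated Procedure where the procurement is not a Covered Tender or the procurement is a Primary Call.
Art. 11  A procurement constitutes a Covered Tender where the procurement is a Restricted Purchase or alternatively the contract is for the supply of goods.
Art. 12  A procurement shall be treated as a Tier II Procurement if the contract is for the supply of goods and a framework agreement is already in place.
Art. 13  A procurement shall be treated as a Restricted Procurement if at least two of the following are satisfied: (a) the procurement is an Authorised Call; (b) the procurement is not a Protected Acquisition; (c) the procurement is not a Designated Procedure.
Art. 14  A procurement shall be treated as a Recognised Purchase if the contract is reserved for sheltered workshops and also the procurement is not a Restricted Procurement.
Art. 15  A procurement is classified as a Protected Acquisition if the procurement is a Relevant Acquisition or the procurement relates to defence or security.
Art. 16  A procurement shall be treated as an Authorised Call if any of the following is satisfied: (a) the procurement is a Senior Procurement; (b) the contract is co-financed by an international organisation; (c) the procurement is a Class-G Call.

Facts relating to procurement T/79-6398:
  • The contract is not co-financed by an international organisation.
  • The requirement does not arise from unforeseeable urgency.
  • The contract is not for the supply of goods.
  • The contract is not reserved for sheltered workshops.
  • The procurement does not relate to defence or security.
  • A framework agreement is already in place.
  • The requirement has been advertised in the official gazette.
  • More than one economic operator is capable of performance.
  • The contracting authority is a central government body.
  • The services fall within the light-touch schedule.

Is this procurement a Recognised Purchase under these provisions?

Under article 1: the requirement does not arise from unforeseeable urgency? yes; and the contract is co-financed by an international organisation? no. So the procurement is not a Tier V Acquisition.
Under article 7: Tier V Acquisition (article 1)? no; and the contracting authority is not a central government body? no. So the procurement is not a Senior Procurement.
Under article 9: the services fall within the light-touch schedule? yes; and the contract is not co-financed by an international organisation? yes. So the procurement is a Provisional Contract.
Under article 5: no framework agreement is in place? no; and Provisional Contract (article 9)? yes; and the requirement has not been advertised in the official gazette? no. So the procurement is not a Class-G Call.
Under article 16: Senior Procurement (article 7)? no; or the contract is co-financed by an international organisation? no; or Class-G Call (article 5)? no. So the procurement is not an Authorised Call.
Under article 3: the procurement relates to defence or security? no; and the contracting authority is a central government body? yes. So the procurement is not a Relevant Acquisition.
Under article 15: Relevant Acquisition (article 3)? no; or the procurement relates to defence or security? no. So the procurement is not a Protected Acquisition.
Under article 2: the contract is for the supply of goods? no; and no framework agreement is in place? no. So the procurement is not a Restricted Purchase.
Under article 11: Restricted Purchase (article 2)? no; or the contract is for the supply of goods? no. So the procurement is not a Covered Tender.
Under article 4: the services do not fall within the light-touch schedule? no; the requirement arises from unforeseeable urgency? no; there is only one economic operator capable of performance? no — 0 of 3 hold (need ≥2) → not satisfied.
Under article 10: not a Covered Tender (article 11)? yes; or Primary Call (article 4)? no. So the procurement is a Designated Procedure.
Under article 13: Authorised Call (article 16)? no; not a Protected Acquisition (article 15)? yes; not a Designated Procedure (article 10)? no — 1 of 3 hold (need ≥2) → not satisfied.
Under article 14: the contract is reserved for sheltered workshops? no; and not a Restricted Procurement (article 13)? yes. So the procurement is not a Recognised Purchase.

No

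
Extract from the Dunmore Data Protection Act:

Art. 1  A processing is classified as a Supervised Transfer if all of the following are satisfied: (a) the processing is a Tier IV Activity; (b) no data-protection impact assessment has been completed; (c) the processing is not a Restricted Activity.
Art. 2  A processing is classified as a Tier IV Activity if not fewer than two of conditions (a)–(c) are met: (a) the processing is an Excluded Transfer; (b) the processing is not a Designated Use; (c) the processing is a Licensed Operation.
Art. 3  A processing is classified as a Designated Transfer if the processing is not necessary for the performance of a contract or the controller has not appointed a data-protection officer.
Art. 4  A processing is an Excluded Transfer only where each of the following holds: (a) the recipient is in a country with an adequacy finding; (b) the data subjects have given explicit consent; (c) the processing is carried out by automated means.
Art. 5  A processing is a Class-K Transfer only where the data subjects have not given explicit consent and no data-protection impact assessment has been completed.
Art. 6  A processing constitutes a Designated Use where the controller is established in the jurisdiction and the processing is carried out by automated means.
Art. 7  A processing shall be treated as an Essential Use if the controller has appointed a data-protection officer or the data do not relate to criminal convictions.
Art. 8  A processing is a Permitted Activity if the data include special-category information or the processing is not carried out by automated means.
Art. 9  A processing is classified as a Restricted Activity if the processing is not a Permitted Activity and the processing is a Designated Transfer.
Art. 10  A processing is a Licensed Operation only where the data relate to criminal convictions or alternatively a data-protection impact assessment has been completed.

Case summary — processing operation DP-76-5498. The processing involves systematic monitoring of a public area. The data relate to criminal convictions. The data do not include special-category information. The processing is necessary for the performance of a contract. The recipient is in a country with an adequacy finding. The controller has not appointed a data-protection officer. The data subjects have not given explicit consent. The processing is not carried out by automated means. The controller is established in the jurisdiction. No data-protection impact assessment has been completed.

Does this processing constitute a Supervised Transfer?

Yes

Under article 4: the recipient is in a country with an adequacy finding? yes; and the data subjects have given explicit consent? no; and the processing is carried out by automated means? no. So the processing is not an Excluded Transfer.
Under article 6: the controller is established in the jurisdiction? yes; and the processing is carried out by automated means? no. So the processing is not a Designated Use.
Under article 10: the data relate to criminal convictions? yes; or a data-protection impact assessment has been completed? no. So the processing is a Licensed Operation.
Under article 2: Excluded Transfer (article 4)? no; not a Designated Use (article 6)? yes; Licensed Operation (article 10)? yes — 2 of 3 hold (need ≥2) → satisfied.
Under article 8: the data include special-category information? no; or the processing is not carried out by automated means? yes. So the processing is a Permitted Activity.
Under article 3: the processing is not necessary for the performance of a contract? no; or the controller has not appointed a data-protection officer? yes. So the processing is a Designated Transfer.
Under article 9: not a Permitted Activity (article 8)? no; and Designated Transfer (article 3)? yes. So the processing is not a Restricted Activity.
Under article 1: Tier IV Activity (article 2)? yes; and no data-protection impact assessment has been completed? yes; and not a Restricted Activity (article 9)? yes. So the processing is a Supervised Transfer.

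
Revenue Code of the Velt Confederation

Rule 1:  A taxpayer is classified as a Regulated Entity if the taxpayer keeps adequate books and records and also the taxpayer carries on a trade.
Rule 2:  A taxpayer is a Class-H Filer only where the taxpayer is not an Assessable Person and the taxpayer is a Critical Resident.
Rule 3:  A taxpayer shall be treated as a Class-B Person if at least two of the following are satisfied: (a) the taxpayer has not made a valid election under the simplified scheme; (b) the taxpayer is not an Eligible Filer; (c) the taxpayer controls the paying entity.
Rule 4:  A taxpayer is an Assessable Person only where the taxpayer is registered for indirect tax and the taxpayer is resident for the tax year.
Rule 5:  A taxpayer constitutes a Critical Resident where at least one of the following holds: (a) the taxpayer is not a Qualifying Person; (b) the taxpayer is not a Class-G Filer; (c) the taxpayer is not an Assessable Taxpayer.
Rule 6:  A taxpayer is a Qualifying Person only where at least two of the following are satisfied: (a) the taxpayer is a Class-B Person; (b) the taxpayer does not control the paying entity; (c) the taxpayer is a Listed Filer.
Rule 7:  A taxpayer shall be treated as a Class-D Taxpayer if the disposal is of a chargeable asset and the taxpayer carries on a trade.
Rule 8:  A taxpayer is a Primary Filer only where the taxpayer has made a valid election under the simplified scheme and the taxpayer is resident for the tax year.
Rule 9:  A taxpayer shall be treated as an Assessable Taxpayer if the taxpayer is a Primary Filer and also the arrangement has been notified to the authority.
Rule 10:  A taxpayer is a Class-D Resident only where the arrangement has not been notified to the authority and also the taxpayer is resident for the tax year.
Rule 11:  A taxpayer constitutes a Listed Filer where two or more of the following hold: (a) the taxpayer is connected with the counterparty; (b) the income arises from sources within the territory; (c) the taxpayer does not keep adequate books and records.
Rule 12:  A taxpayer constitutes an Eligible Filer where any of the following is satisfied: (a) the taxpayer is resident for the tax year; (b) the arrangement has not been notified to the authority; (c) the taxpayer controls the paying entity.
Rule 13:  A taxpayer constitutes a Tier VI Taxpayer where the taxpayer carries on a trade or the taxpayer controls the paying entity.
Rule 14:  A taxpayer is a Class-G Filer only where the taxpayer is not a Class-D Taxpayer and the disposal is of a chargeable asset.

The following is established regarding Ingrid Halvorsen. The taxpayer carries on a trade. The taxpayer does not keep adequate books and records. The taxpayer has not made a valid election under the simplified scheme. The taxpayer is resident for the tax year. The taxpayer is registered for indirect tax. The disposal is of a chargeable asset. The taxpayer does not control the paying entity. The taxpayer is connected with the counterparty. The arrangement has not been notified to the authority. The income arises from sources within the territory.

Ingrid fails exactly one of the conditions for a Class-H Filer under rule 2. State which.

Assessable Person

rule 4 — Assessable Person: [the taxpayer is registered for indirect tax? yes] AND [the taxpayer is resident for the tax year? yes] → satisfied.
rule 12 — Eligible Filer: [the taxpayer is resident for the tax year? yes] OR [the arrangement has not been notified to the authority? yes] OR [the taxpayer controls the paying entity? no] → satisfied.
rule 3 — Class-B Person: the taxpayer has not made a valid election under the simplified scheme? yes; not an Eligible Filer (rule 12)? no; the taxpayer controls the paying entity? no — 1 of 3 hold (need ≥2) → not satisfied.
rule 11 — Listed Filer: the taxpayer is connected with the counterparty? yes; the income arises from sources within the territory? yes; the taxpayer does not keep adequate books and records? yes — 3 of 3 hold (need ≥2) → satisfied.
rule 6 — Qualifying Person: Class-B Person (rule 3)? no; the taxpayer does not control the paying entity? yes; Listed Filer (rule 11)? yes — 2 of 3 hold (need ≥2) → satisfied.
rule 7 — Class-D Taxpayer: [the disposal is of a chargeable asset? yes] AND [the taxpayer carries on a trade? yes] → satisfied.
rule 14 — Class-G Filer: [not a Class-D Taxpayer (rule 7)? no] AND [the disposal is of a chargeable asset? yes] → not satisfied.
rule 8 — Primary Filer: [the taxpayer has made a valid election under the simplified scheme? no] AND [the taxpayer is resident for the tax year? yes] → not satisfied.
rule 9 — Assessable Taxpayer: [Primary Filer (rule 8)? no] AND [the arrangement has been notified to the authority? no] → not satisfied.
rule 5 — Critical Resident: [not a Qualifying Person (rule 6)? no] OR [not a Class-G Filer (rule 14)? yes] OR [not an Assessable Taxpayer (rule 9)? yes] → satisfied.
rule 2 — Class-H Filer: [not an Assessable Person (rule 4)? no] AND [Critical Resident (rule 5)? yes] → not satisfied.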